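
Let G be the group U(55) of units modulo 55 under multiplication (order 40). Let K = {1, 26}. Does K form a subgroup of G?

No

26 ∈ K but its inverse 36 ∉ K, so K is not a subgroup.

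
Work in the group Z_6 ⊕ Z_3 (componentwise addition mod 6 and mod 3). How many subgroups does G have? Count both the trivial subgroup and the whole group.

|G| = 18, so by Lagrange every subgroup order divides 18. Divisors: 1, 2, 3, 6, 9, 18.
Subgroups by order — order 1: 1; order 2: 1; order 3: 4; order 6: 4; order 9: 1; order 18: 1.
Total: 1 + 1 + 4 + 4 + 1 + 1 = 12.

12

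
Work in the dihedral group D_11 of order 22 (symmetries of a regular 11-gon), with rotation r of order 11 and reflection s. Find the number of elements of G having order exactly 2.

11

Enumerating element orders in G gives 11 elements of order 2.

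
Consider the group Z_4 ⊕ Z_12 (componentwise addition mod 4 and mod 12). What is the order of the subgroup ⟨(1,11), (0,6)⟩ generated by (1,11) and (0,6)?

24

|⟨(1,11)⟩| = 12 and |⟨(0,6)⟩| = 2, so |H| is a multiple of lcm(12, 2) = 12 and divides |G| = 48.
Closing under the operation: H = {(0,0), (0,2), (0,4), (0,6), (0,8), (0,10), (1,1), (1,3), (1,5), (1,7), (1,9), (1,11), (2,0), (2,2), (2,4), (2,6), (2,8), (2,10), (3,1), (3,3), (3,5), (3,7), (3,9), (3,11)}, so |H| = 24.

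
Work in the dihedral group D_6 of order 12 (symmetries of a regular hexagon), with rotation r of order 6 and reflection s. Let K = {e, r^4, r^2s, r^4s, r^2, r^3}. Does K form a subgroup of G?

Closure fails: r^4 · r^2s = s ∉ K. So K is not a subgroup.

No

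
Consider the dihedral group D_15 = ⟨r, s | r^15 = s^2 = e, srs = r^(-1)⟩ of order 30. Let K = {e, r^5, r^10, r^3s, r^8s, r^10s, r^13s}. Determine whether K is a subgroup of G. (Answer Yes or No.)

No

|K| = 7 does not divide |G| = 30, so by Lagrange K is not a subgroup.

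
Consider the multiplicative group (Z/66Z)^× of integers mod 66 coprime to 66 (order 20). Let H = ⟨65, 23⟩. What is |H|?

4

|⟨65⟩| = 2 and |⟨23⟩| = 2, so |H| is a multiple of lcm(2, 2) = 2 and divides |G| = 20.
Closing under the operation: H = {1, 23, 43, 65}, so |H| = 4.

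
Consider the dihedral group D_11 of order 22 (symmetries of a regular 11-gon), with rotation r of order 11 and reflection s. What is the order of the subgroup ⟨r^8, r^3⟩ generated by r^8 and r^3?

11

|⟨r^8⟩| = 11 and |⟨r^3⟩| = 11, so |H| is a multiple of lcm(11, 11) = 11 and divides |G| = 22.
Closing under the operation: H = {e, r, r^2, r^3, r^4, r^5, r^6, r^7, r^8, r^9, r^10}, so |H| = 11.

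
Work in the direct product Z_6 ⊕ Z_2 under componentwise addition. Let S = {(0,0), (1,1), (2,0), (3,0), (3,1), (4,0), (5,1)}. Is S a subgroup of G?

No

|S| = 7 does not divide |G| = 12, so by Lagrange S is not a subgroup.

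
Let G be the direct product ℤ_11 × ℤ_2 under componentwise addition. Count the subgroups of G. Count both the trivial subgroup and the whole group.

4

|G| = 22, so by Lagrange every subgroup order divides 22. Divisors: 1, 2, 11, 22.
Subgroups by order — order 1: 1; order 2: 1; order 11: 1; order 22: 1.
Total: 1 + 1 + 1 + 1 = 4.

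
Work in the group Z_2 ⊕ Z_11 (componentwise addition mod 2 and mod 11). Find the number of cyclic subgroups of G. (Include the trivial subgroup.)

Each element a generates a cyclic subgroup ⟨a⟩; distinct elements may generate the same one (a cyclic group of order d has φ(d) generators).
Cyclic subgroups by order — order 1: 1; order 2: 1; order 11: 1; order 22: 1.
Total: 4.

4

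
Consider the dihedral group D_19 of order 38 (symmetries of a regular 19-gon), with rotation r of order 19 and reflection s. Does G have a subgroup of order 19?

Yes

19 | 38. A subgroup of order 19 is {e, r, r^2, r^3, r^4, r^5, r^6, r^7, r^8, r^9, r^10, r^11, r^12, r^13, r^14, r^15, r^16, r^17, r^18}.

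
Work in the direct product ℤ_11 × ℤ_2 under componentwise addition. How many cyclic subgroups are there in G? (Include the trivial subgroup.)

4

Each element a generates a cyclic subgroup ⟨a⟩; distinct elements may generate the same one (a cyclic group of order d has φ(d) generators).
Cyclic subgroups by order — order 1: 1; order 2: 1; order 11: 1; order 22: 1.
Total: 4.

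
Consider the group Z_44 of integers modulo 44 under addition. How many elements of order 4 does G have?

2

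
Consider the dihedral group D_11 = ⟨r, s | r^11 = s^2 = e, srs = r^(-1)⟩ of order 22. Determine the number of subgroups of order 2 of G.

11

|G| = 22 and 2 | 22, so subgroups of order 2 are possible by Lagrange.
The subgroups of order 2 are: {e, r^10s}; {e, r^2s}; {e, r^3s}; {e, r^4s}; … (11 in all).
So G has 11 subgroups of order 2.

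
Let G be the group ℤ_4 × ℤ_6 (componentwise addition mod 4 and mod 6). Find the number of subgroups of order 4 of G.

3

|G| = 24 and 4 | 24, so subgroups of order 4 are possible by Lagrange.
The subgroups of order 4 are: {(0,0), (0,3), (2,0), (2,3)}; {(0,0), (1,0), (2,0), (3,0)}; {(0,0), (1,3), (2,0), (3,3)}.
So G has 3 subgroups of order 4.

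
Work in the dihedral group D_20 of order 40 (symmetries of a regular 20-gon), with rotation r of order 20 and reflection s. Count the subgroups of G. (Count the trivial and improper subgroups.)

48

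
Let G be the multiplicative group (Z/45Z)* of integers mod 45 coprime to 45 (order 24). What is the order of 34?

6

Compute successive powers of 34 mod 45: 34, 31, 19, 16, 4, 1; 34^6 ≡ 1 (mod 45).
So |⟨34⟩| = 6.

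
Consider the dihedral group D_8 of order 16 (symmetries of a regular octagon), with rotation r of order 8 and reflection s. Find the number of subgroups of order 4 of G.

|G| = 16 and 4 | 16, so subgroups of order 4 are possible by Lagrange.
The subgroups of order 4 are: {e, r^2, r^4, r^6}; {e, r^4, r^2s, r^6s}; {e, r^4, r^3s, r^7s}; {e, r^4, s, r^4s}; … (5 in all).
So G has 5 subgroups of order 4.

5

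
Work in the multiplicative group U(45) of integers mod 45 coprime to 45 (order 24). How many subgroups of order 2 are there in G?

|G| = 24 and 2 | 24, so subgroups of order 2 are possible by Lagrange.
The subgroups of order 2 are: {1, 19}; {1, 26}; {1, 44}.
So G has 3 subgroups of order 2.

3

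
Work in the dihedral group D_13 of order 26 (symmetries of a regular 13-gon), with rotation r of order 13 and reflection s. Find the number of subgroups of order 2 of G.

|G| = 26 and 2 | 26, so subgroups of order 2 are possible by Lagrange.
The subgroups of order 2 are: {e, r^10s}; {e, r^11s}; {e, r^12s}; {e, r^2s}; … (13 in all).
So G has 13 subgroups of order 2.

13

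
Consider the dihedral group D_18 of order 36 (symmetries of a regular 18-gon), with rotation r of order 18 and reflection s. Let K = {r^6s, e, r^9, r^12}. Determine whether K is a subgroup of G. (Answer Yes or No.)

r^12 ∈ K but its inverse r^6 ∉ K, so K is not a subgroup.

No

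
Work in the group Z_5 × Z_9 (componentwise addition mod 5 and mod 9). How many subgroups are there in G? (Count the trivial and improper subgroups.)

6

|G| = 45, so by Lagrange every subgroup order divides 45. Divisors: 1, 3, 5, 9, 15, 45.
Subgroups by order — order 1: 1; order 3: 1; order 5: 1; order 9: 1; order 15: 1; order 45: 1.
Total: 1 + 1 + 1 + 1 + 1 + 1 = 6.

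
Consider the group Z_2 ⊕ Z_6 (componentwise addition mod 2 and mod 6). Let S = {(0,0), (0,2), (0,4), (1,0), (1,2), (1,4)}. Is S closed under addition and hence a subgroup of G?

Yes

|S| = 6 divides |G| = 12, consistent with Lagrange.
S contains the identity, every element's inverse is in S, and S is closed under +: it is a subgroup.
In fact S = ⟨(1,2)⟩.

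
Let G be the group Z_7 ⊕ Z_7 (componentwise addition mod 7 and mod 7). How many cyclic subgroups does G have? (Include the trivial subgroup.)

9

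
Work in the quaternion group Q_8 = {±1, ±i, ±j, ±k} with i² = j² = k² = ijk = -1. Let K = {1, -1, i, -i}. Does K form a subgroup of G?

Yes

|K| = 4 divides |G| = 8, consistent with Lagrange.
K contains the identity, every element's inverse is in K, and K is closed under ·: it is a subgroup.
In fact K = ⟨-i⟩.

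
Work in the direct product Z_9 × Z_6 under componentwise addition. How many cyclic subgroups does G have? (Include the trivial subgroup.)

16

Each element a generates a cyclic subgroup ⟨a⟩; distinct elements may generate the same one (a cyclic group of order d has φ(d) generators).
Cyclic subgroups by order — order 1: 1; order 2: 1; order 3: 4; order 6: 4; order 9: 3; order 18: 3.
Total: 16.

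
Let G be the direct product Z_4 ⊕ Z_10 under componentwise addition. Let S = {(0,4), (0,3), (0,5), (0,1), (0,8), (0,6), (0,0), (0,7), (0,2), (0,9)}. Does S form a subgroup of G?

Yes

|S| = 10 divides |G| = 40, consistent with Lagrange.
S contains the identity, every element's inverse is in S, and S is closed under +: it is a subgroup.
In fact S = ⟨(0,1)⟩.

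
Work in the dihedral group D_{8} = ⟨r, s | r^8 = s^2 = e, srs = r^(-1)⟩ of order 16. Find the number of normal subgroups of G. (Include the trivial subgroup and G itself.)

G has 19 subgroups. Checking conjugation-invariance by order — order 1: 1/1 normal; order 2: 1/9 normal; order 4: 1/5 normal; order 8: 3/3 normal; order 16: 1/1 normal.
Total normal subgroups: 7.

7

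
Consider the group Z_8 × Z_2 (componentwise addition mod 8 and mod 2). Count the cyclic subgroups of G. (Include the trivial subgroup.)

8

Each element a generates a cyclic subgroup ⟨a⟩; distinct elements may generate the same one (a cyclic group of order d has φ(d) generators).
Cyclic subgroups by order — order 1: 1; order 2: 3; order 4: 2; order 8: 2.
Total: 8.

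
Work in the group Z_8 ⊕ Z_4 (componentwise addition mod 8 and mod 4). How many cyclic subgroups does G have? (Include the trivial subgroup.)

Each element a generates a cyclic subgroup ⟨a⟩; distinct elements may generate the same one (a cyclic group of order d has φ(d) generators).
Cyclic subgroups by order — order 1: 1; order 2: 3; order 4: 6; order 8: 4.
Total: 14.

14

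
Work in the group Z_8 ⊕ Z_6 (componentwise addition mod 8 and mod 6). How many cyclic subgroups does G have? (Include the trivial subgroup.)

16

Group the elements of G by the cyclic subgroup they generate; each cyclic subgroup of order d accounts for φ(d) elements.
Cyclic subgroups by order — order 1: 1; order 2: 3; order 3: 1; order 4: 2; order 6: 3; order 8: 2; order 12: 2; order 24: 2.
Total: 16.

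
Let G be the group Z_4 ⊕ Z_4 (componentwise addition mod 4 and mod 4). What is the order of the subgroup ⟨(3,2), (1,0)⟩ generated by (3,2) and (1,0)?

8

|⟨(3,2)⟩| = 4 and |⟨(1,0)⟩| = 4, so |H| is a multiple of lcm(4, 4) = 4 and divides |G| = 16.
Closing under the operation: H = {(0,0), (0,2), (1,0), (1,2), (2,0), (2,2), (3,0), (3,2)}, so |H| = 8.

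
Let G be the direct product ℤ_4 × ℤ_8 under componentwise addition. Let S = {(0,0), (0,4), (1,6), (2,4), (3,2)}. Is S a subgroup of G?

No

|S| = 5 does not divide |G| = 32, so by Lagrange S is not a subgroup.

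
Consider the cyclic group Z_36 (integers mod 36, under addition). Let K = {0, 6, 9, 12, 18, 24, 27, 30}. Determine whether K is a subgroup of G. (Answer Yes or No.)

|K| = 8 does not divide |G| = 36, so by Lagrange K is not a subgroup.

No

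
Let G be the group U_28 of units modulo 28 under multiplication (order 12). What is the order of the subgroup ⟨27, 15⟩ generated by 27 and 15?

|⟨27⟩| = 2 and |⟨15⟩| = 2, so |H| is a multiple of lcm(2, 2) = 2 and divides |G| = 12.
Closing under the operation: H = {1, 13, 15, 27}, so |H| = 4.

4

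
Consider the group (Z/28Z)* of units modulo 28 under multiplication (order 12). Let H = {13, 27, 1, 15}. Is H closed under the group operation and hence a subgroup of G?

|H| = 4 divides |G| = 12, consistent with Lagrange.
H contains the identity, every element's inverse is in H, and H is closed under ·: it is a subgroup.

Yes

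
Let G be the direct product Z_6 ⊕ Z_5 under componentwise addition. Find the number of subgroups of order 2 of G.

|G| = 30 and 2 | 30, so subgroups of order 2 are possible by Lagrange.
The subgroups of order 2 are: {(0,0), (3,0)}.
So G has 1 subgroup of order 2.

1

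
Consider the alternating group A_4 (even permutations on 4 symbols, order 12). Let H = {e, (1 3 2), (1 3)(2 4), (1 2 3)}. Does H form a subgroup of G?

Closure fails: (1 3 2) ∘ (1 3)(2 4) = (1 2 4) ∉ H. So H is not a subgroup.

No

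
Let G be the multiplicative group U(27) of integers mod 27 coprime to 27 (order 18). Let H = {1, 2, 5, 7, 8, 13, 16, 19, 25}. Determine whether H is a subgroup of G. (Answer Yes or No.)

No

2 ∈ H but its inverse 14 ∉ H, so H is not a subgroup.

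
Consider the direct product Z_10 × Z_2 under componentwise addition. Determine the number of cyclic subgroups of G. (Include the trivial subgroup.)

A cyclic subgroup of order d is generated by each of its φ(d) elements of order d, so the cyclic subgroups of order d number (#elements of order d)/φ(d).
Cyclic subgroups by order — order 1: 1; order 2: 3; order 5: 1; order 10: 3.
Total: 8.

8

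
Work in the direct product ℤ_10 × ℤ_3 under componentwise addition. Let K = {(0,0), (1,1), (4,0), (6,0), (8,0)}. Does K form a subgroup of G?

(1,1) ∈ K but its inverse (9,2) ∉ K, so K is not a subgroup.

No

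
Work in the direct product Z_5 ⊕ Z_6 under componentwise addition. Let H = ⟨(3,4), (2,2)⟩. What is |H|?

15

|⟨(3,4)⟩| = 15 and |⟨(2,2)⟩| = 15, so |H| is a multiple of lcm(15, 15) = 15 and divides |G| = 30.
Closing under the operation: H = {(0,0), (0,2), (0,4), (1,0), (1,2), (1,4), (2,0), (2,2), (2,4), (3,0), (3,2), (3,4), (4,0), (4,2), (4,4)}, so |H| = 15.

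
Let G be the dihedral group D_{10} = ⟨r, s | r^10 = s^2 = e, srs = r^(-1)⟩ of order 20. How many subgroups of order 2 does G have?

|G| = 20 and 2 | 20, so subgroups of order 2 are possible by Lagrange.
The subgroups of order 2 are: {e, r^2s}; {e, r^3s}; {e, r^4s}; {e, r^5}; … (11 in all).
So G has 11 subgroups of order 2.

11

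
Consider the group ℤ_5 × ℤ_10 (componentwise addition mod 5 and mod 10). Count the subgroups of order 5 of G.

6

|G| = 50 and 5 | 50, so subgroups of order 5 are possible by Lagrange.
The subgroups of order 5 are: {(0,0), (0,2), (0,4), (0,6), (0,8)}; {(0,0), (1,0), (2,0), (3,0), (4,0)}; {(0,0), (1,2), (2,4), (3,6), (4,8)}; {(0,0), (1,4), (2,8), (3,2), (4,6)}; … (6 in all).
So G has 6 subgroups of order 5.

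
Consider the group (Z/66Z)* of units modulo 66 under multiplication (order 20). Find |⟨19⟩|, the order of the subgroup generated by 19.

10

Compute successive powers of 19 mod 66: 19, 31, 61, 37, 43, 25, 13, 49, …; 19^10 ≡ 1 (mod 66).
So |⟨19⟩| = 10.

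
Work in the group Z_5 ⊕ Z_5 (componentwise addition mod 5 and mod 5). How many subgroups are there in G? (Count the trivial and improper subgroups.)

8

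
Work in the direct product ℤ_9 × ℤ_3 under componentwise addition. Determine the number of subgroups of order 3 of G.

|G| = 27 and 3 | 27, so subgroups of order 3 are possible by Lagrange.
The subgroups of order 3 are: {(0,0), (0,1), (0,2)}; {(0,0), (3,0), (6,0)}; {(0,0), (3,1), (6,2)}; {(0,0), (3,2), (6,1)}.
So G has 4 subgroups of order 3.

4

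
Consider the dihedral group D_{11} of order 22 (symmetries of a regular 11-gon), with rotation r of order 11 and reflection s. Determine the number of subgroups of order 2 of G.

|G| = 22 and 2 | 22, so subgroups of order 2 are possible by Lagrange.
The subgroups of order 2 are: {e, r^10s}; {e, r^2s}; {e, r^3s}; {e, r^4s}; … (11 in all).
So G has 11 subgroups of order 2.

11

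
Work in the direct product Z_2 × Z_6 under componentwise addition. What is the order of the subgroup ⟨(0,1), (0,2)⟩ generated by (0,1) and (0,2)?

6

|⟨(0,1)⟩| = 6 and |⟨(0,2)⟩| = 3, so |H| is a multiple of lcm(6, 3) = 6 and divides |G| = 12.
Closing under the operation: H = {(0,0), (0,1), (0,2), (0,3), (0,4), (0,5)}, so |H| = 6.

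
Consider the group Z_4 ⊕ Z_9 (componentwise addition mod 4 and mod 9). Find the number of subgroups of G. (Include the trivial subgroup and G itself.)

9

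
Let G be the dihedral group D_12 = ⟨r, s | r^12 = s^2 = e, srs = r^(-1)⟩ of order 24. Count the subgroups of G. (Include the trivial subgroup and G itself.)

|G| = 24, so by Lagrange every subgroup order divides 24. Divisors: 1, 2, 3, 4, 6, 8, 12, 24.
Subgroups by order — order 1: 1; order 2: 13; order 3: 1; order 4: 7; order 6: 5; order 8: 3; order 12: 3; order 24: 1.
Total: 1 + 13 + 1 + 7 + 5 + 3 + 3 + 1 = 34.

34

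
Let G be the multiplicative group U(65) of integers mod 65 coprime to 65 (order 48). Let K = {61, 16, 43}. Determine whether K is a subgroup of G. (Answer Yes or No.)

The identity 1 ∉ K, so K is not a subgroup.

No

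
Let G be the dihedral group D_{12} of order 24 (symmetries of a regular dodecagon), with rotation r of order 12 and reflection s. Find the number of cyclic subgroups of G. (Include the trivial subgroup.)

A cyclic subgroup of order d is generated by each of its φ(d) elements of order d, so the cyclic subgroups of order d number (#elements of order d)/φ(d).
Cyclic subgroups by order — order 1: 1; order 2: 13; order 3: 1; order 4: 1; order 6: 1; order 12: 1.
Total: 18.

18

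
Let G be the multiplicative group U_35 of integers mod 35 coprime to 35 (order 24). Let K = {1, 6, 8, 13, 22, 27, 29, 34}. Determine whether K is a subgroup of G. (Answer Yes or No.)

|K| = 8 divides |G| = 24, consistent with Lagrange.
K contains the identity, every element's inverse is in K, and K is closed under ·: it is a subgroup.

Yes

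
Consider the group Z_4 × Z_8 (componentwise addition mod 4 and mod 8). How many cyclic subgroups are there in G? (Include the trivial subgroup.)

Group the elements of G by the cyclic subgroup they generate; each cyclic subgroup of order d accounts for φ(d) elements.
Cyclic subgroups by order — order 1: 1; order 2: 3; order 4: 6; order 8: 4.
Total: 14.

14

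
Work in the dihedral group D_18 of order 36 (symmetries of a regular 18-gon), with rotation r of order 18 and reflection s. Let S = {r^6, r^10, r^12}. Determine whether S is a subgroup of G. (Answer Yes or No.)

The identity e ∉ S, so S is not a subgroup.

No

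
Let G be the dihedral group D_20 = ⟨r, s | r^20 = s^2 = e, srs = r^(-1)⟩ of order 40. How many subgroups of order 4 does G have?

|G| = 40 and 4 | 40, so subgroups of order 4 are possible by Lagrange.
The subgroups of order 4 are: {e, r^10, s, r^10s}; {e, r^10, rs, r^11s}; {e, r^10, r^2s, r^12s}; {e, r^10, r^3s, r^13s}; … (11 in all).
So G has 11 subgroups of order 4.

11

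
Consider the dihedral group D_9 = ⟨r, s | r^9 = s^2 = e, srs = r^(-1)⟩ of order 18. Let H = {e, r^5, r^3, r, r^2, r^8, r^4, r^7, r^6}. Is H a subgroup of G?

|H| = 9 divides |G| = 18, consistent with Lagrange.
H contains the identity, every element's inverse is in H, and H is closed under ·: it is a subgroup.
In fact H = ⟨r^4⟩.

Yes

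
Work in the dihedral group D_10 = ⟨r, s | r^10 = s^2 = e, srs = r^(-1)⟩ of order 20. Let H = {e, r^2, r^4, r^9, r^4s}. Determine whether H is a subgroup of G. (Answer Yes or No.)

r^9 ∈ H but its inverse r ∉ H, so H is not a subgroup.

No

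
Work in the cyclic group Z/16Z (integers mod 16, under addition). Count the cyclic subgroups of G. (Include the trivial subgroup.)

5

A cyclic subgroup of order d is generated by each of its φ(d) elements of order d, so the cyclic subgroups of order d number (#elements of order d)/φ(d).
Cyclic subgroups by order — order 1: 1; order 2: 1; order 4: 1; order 8: 1; order 16: 1.
Total: 5.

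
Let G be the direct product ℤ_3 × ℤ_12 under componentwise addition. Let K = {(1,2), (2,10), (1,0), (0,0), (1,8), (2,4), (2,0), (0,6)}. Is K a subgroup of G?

No

|K| = 8 does not divide |G| = 36, so by Lagrange K is not a subgroup.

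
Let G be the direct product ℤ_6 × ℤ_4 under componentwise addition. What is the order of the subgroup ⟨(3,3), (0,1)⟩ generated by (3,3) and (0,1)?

8

|⟨(3,3)⟩| = 4 and |⟨(0,1)⟩| = 4, so |H| is a multiple of lcm(4, 4) = 4 and divides |G| = 24.
Closing under the operation: H = {(0,0), (0,1), (0,2), (0,3), (3,0), (3,1), (3,2), (3,3)}, so |H| = 8.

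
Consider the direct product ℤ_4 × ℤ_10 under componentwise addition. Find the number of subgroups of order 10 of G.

3

|G| = 40 and 10 | 40, so subgroups of order 10 are possible by Lagrange.
The subgroups of order 10 are: {(0,0), (0,1), (0,2), (0,3), (0,4), (0,5), (0,6), (0,7), (0,8), (0,9)}; {(0,0), (0,2), (0,4), (0,6), (0,8), (2,0), (2,2), (2,4), (2,6), (2,8)}; {(0,0), (0,2), (0,4), (0,6), (0,8), (2,1), (2,3), (2,5), (2,7), (2,9)}.
So G has 3 subgroups of order 10.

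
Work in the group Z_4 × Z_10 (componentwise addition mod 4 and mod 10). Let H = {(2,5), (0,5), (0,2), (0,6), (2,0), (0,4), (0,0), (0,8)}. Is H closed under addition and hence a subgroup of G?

No

Closure fails: (0,4) + (2,0) = (2,4) ∉ H. So H is not a subgroup.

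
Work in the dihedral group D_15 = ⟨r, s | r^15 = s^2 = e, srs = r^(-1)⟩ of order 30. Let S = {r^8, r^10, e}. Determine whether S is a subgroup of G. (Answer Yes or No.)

r^10 ∈ S but its inverse r^5 ∉ S, so S is not a subgroup.

No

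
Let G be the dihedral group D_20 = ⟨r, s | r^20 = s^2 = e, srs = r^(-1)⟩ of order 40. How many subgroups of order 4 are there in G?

|G| = 40 and 4 | 40, so subgroups of order 4 are possible by Lagrange.
The subgroups of order 4 are: {e, r^10, s, r^10s}; {e, r^10, rs, r^11s}; {e, r^10, r^2s, r^12s}; {e, r^10, r^3s, r^13s}; … (11 in all).
So G has 11 subgroups of order 4.

11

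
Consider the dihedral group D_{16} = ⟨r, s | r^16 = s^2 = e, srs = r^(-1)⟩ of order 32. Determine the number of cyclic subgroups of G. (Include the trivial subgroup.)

Each element a generates a cyclic subgroup ⟨a⟩; distinct elements may generate the same one (a cyclic group of order d has φ(d) generators).
Cyclic subgroups by order — order 1: 1; order 2: 17; order 4: 1; order 8: 1; order 16: 1.
Total: 21.

21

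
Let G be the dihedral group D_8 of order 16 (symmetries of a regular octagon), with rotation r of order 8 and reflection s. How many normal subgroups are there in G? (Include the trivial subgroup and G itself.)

G has 19 subgroups. Checking conjugation-invariance by order — order 1: 1/1 normal; order 2: 1/9 normal; order 4: 1/5 normal; order 8: 3/3 normal; order 16: 1/1 normal.
Total normal subgroups: 7.

7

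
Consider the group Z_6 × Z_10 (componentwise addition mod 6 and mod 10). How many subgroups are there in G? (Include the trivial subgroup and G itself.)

20

|G| = 60, so by Lagrange every subgroup order divides 60. Divisors: 1, 2, 3, 4, 5, 6, 10, 12, 15, 20, 30, 60.
Subgroups by order — order 1: 1; order 2: 3; order 3: 1; order 4: 1; order 5: 1; order 6: 3; order 10: 3; order 12: 1; order 15: 1; order 20: 1; order 30: 3; order 60: 1.
Total: 1 + 3 + 1 + 1 + 1 + 3 + 3 + 1 + 1 + 1 + 3 + 1 = 20.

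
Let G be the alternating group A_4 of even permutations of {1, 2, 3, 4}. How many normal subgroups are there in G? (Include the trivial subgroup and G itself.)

G has 10 subgroups. Checking conjugation-invariance by order — order 1: 1/1 normal; order 2: 0/3 normal; order 3: 0/4 normal; order 4: 1/1 normal; order 12: 1/1 normal.
Total normal subgroups: 3.

3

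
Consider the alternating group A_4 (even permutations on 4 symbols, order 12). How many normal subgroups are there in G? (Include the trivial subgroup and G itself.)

3

G has 10 subgroups. Checking conjugation-invariance by order — order 1: 1/1 normal; order 2: 0/3 normal; order 3: 0/4 normal; order 4: 1/1 normal; order 12: 1/1 normal.
Total normal subgroups: 3.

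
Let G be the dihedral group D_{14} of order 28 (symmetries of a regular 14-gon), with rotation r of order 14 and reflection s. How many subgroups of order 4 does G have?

7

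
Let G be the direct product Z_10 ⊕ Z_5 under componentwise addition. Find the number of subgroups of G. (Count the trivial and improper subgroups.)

|G| = 50, so by Lagrange every subgroup order divides 50. Divisors: 1, 2, 5, 10, 25, 50.
Subgroups by order — order 1: 1; order 2: 1; order 5: 6; order 10: 6; order 25: 1; order 50: 1.
Total: 1 + 1 + 6 + 6 + 1 + 1 = 16.

16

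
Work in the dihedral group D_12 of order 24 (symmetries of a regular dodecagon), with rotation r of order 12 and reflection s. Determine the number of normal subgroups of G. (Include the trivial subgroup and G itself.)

9

G has 34 subgroups. Checking conjugation-invariance by order — order 1: 1/1 normal; order 2: 1/13 normal; order 3: 1/1 normal; order 4: 1/7 normal; order 6: 1/5 normal; order 8: 0/3 normal; order 12: 3/3 normal; order 24: 1/1 normal.
Total normal subgroups: 9.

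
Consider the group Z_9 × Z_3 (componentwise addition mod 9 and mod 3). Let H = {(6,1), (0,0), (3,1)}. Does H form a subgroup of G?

No

(3,1) ∈ H but its inverse (6,2) ∉ H, so H is not a subgroup.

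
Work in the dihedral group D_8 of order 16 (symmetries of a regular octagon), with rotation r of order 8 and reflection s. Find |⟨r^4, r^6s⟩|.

4

|⟨r^4⟩| = 2 and |⟨r^6s⟩| = 2, so |H| is a multiple of lcm(2, 2) = 2 and divides |G| = 16.
Closing under the operation: H = {e, r^4, r^2s, r^6s}, so |H| = 4.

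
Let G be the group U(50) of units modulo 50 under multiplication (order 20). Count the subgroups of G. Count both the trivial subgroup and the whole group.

|G| = 20, so by Lagrange every subgroup order divides 20. Divisors: 1, 2, 4, 5, 10, 20.
Subgroups by order — order 1: 1; order 2: 1; order 4: 1; order 5: 1; order 10: 1; order 20: 1.
Total: 1 + 1 + 1 + 1 + 1 + 1 = 6.

6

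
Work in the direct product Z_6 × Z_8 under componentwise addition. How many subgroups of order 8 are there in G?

|G| = 48 and 8 | 48, so subgroups of order 8 are possible by Lagrange.
The subgroups of order 8 are: {(0,0), (0,1), (0,2), (0,3), (0,4), (0,5), (0,6), (0,7)}; {(0,0), (0,2), (0,4), (0,6), (3,0), (3,2), (3,4), (3,6)}; {(0,0), (0,2), (0,4), (0,6), (3,1), (3,3), (3,5), (3,7)}.
So G has 3 subgroups of order 8.

3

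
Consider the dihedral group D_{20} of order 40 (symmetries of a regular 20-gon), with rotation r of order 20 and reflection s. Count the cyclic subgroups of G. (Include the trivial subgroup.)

26

A cyclic subgroup of order d is generated by each of its φ(d) elements of order d, so the cyclic subgroups of order d number (#elements of order d)/φ(d).
Cyclic subgroups by order — order 1: 1; order 2: 21; order 4: 1; order 5: 1; order 10: 1; order 20: 1.
Total: 26.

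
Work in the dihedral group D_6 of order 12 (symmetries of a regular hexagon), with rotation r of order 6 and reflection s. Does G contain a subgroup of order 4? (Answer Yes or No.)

Yes

4 | 12. A subgroup of order 4 is {e, r^3, r^2s, r^5s}.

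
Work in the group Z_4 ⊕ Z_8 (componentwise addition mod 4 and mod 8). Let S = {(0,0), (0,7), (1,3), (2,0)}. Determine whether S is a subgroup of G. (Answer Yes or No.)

No

(0,7) ∈ S but its inverse (0,1) ∉ S, so S is not a subgroup.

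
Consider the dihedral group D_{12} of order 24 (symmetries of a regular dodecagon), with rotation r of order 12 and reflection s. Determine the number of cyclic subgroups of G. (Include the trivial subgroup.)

18

A cyclic subgroup of order d is generated by each of its φ(d) elements of order d, so the cyclic subgroups of order d number (#elements of order d)/φ(d).
Cyclic subgroups by order — order 1: 1; order 2: 13; order 3: 1; order 4: 1; order 6: 1; order 12: 1.
Total: 18.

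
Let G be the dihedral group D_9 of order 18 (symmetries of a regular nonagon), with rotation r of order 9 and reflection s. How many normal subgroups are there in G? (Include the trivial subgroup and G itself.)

4

G has 16 subgroups. Checking conjugation-invariance by order — order 1: 1/1 normal; order 2: 0/9 normal; order 3: 1/1 normal; order 6: 0/3 normal; order 9: 1/1 normal; order 18: 1/1 normal.
Total normal subgroups: 4.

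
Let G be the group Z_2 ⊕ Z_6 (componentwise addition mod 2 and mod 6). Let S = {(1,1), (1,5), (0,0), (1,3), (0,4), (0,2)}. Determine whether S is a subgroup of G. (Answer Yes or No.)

Yes

|S| = 6 divides |G| = 12, consistent with Lagrange.
S contains the identity, every element's inverse is in S, and S is closed under +: it is a subgroup.
In fact S = ⟨(1,5)⟩.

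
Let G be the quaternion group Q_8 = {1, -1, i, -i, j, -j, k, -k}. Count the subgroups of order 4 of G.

3

|G| = 8 and 4 | 8, so subgroups of order 4 are possible by Lagrange.
The subgroups of order 4 are: {1, -1, i, -i}; {1, -1, j, -j}; {1, -1, k, -k}.
So G has 3 subgroups of order 4.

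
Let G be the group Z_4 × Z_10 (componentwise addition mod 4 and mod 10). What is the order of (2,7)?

10

The order of (2,7) in Z_4 × Z_10 is lcm(ord(2) in Z_4, ord(7) in Z_10).
ord(2) = 2 and ord(7) = 10, so |⟨(2,7)⟩| = lcm(2, 10) = 10.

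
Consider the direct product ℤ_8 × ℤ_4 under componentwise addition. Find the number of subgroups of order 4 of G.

7

|G| = 32 and 4 | 32, so subgroups of order 4 are possible by Lagrange.
The subgroups of order 4 are: {(0,0), (0,1), (0,2), (0,3)}; {(0,0), (0,2), (4,0), (4,2)}; {(0,0), (0,2), (4,1), (4,3)}; {(0,0), (2,0), (4,0), (6,0)}; … (7 in all).
So G has 7 subgroups of order 4.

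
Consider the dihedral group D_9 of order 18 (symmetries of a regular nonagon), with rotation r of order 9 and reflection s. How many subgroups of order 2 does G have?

9

|G| = 18 and 2 | 18, so subgroups of order 2 are possible by Lagrange.
The subgroups of order 2 are: {e, r^2s}; {e, r^3s}; {e, r^4s}; {e, r^5s}; … (9 in all).
So G has 9 subgroups of order 2.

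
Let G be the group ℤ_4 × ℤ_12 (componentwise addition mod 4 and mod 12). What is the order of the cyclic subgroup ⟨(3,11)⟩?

12

The order of (3,11) in Z_4 × Z_12 is lcm(ord(3) in Z_4, ord(11) in Z_12).
ord(3) = 4 and ord(11) = 12, so |⟨(3,11)⟩| = lcm(4, 12) = 12.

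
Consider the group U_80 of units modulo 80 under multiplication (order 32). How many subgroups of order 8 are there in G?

19

|G| = 32 and 8 | 32, so subgroups of order 8 are possible by Lagrange.
The subgroups of order 8 are: {1, 9, 11, 19, 41, 49, 51, 59}; {1, 11, 21, 31, 41, 51, 61, 71}; {1, 11, 29, 39, 41, 51, 69, 79}; {1, 3, 9, 13, 27, 31, 37, 39}; … (19 in all).
So G has 19 subgroups of order 8.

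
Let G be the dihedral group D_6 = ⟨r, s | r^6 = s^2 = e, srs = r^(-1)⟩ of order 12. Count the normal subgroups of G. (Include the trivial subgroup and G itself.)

G has 16 subgroups. Checking conjugation-invariance by order — order 1: 1/1 normal; order 2: 1/7 normal; order 3: 1/1 normal; order 4: 0/3 normal; order 6: 3/3 normal; order 12: 1/1 normal.
Total normal subgroups: 7.

7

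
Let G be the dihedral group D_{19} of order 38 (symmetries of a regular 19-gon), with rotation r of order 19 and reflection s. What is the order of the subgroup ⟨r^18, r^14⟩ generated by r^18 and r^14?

|⟨r^18⟩| = 19 and |⟨r^14⟩| = 19, so |H| is a multiple of lcm(19, 19) = 19 and divides |G| = 38.
Closing under the operation: H = {e, r, r^2, r^3, r^4, r^5, r^6, r^7, r^8, r^9, r^10, r^11, r^12, r^13, r^14, r^15, r^16, r^17, r^18}, so |H| = 19.

19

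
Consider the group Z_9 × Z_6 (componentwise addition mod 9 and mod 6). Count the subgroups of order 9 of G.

4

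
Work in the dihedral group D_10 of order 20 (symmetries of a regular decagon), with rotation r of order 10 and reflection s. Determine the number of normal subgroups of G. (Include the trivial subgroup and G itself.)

G has 22 subgroups. Checking conjugation-invariance by order — order 1: 1/1 normal; order 2: 1/11 normal; order 4: 0/5 normal; order 5: 1/1 normal; order 10: 3/3 normal; order 20: 1/1 normal.
Total normal subgroups: 7.

7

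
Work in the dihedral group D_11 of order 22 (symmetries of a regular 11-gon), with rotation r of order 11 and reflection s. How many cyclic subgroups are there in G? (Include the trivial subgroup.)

A cyclic subgroup of order d is generated by each of its φ(d) elements of order d, so the cyclic subgroups of order d number (#elements of order d)/φ(d).
Cyclic subgroups by order — order 1: 1; order 2: 11; order 11: 1.
Total: 13.

13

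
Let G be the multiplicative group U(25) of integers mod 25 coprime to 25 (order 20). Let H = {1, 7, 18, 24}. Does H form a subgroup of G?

|H| = 4 divides |G| = 20, consistent with Lagrange.
H contains the identity, every element's inverse is in H, and H is closed under ·: it is a subgroup.
In fact H = ⟨18⟩.

Yes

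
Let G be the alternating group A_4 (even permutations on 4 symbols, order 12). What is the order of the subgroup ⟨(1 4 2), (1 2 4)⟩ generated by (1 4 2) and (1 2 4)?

3

|⟨(1 4 2)⟩| = 3 and |⟨(1 2 4)⟩| = 3, so |H| is a multiple of lcm(3, 3) = 3 and divides |G| = 12.
Closing under the operation: H = {e, (1 2 4), (1 4 2)}, so |H| = 3.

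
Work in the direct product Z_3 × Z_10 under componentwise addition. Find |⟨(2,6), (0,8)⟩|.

15

|⟨(2,6)⟩| = 15 and |⟨(0,8)⟩| = 5, so |H| is a multiple of lcm(15, 5) = 15 and divides |G| = 30.
Closing under the operation: H = {(0,0), (0,2), (0,4), (0,6), (0,8), (1,0), (1,2), (1,4), (1,6), (1,8), (2,0), (2,2), (2,4), (2,6), (2,8)}, so |H| = 15.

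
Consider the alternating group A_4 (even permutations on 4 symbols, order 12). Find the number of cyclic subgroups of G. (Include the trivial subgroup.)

Group the elements of G by the cyclic subgroup they generate; each cyclic subgroup of order d accounts for φ(d) elements.
Cyclic subgroups by order — order 1: 1; order 2: 3; order 3: 4.
Total: 8.

8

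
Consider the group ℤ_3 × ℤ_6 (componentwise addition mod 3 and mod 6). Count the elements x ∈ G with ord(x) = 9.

0

An element (a,b) has order lcm(ord(a), ord(b)); count pairs with lcm equal to 9.
Enumerating gives 0 such elements.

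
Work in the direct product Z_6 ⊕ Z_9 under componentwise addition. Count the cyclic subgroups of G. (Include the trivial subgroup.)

16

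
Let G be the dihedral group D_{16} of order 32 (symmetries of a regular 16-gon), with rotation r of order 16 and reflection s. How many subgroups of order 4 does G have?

9

|G| = 32 and 4 | 32, so subgroups of order 4 are possible by Lagrange.
The subgroups of order 4 are: {e, r^8, r^2s, r^10s}; {e, r^8, r^3s, r^11s}; {e, r^4, r^8, r^12}; {e, r^8, r^4s, r^12s}; … (9 in all).
So G has 9 subgroups of order 4.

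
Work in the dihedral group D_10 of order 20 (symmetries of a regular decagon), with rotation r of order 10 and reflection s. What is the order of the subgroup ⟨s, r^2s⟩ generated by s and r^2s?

|⟨s⟩| = 2 and |⟨r^2s⟩| = 2, so |H| is a multiple of lcm(2, 2) = 2 and divides |G| = 20.
Closing under the operation: H = {e, r^2, r^4, r^6, r^8, s, r^2s, r^4s, r^6s, r^8s}, so |H| = 10.

10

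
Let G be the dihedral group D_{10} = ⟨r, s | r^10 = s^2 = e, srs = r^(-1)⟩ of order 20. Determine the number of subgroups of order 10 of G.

|G| = 20 and 10 | 20, so subgroups of order 10 are possible by Lagrange.
The subgroups of order 10 are: {e, r, r^2, r^3, r^4, r^5, r^6, r^7, r^8, r^9}; {e, r^2, r^4, r^6, r^8, s, r^2s, r^4s, r^6s, r^8s}; {e, r^2, r^4, r^6, r^8, rs, r^3s, r^5s, r^7s, r^9s}.
So G has 3 subgroups of order 10.

3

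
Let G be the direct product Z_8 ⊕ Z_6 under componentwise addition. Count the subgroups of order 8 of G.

3

|G| = 48 and 8 | 48, so subgroups of order 8 are possible by Lagrange.
The subgroups of order 8 are: {(0,0), (0,3), (2,0), (2,3), (4,0), (4,3), (6,0), (6,3)}; {(0,0), (1,0), (2,0), (3,0), (4,0), (5,0), (6,0), (7,0)}; {(0,0), (1,3), (2,0), (3,3), (4,0), (5,3), (6,0), (7,3)}.
So G has 3 subgroups of order 8.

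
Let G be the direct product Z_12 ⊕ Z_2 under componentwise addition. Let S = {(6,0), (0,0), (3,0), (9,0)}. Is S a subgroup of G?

Yes

|S| = 4 divides |G| = 24, consistent with Lagrange.
S contains the identity, every element's inverse is in S, and S is closed under +: it is a subgroup.
In fact S = ⟨(9,0)⟩.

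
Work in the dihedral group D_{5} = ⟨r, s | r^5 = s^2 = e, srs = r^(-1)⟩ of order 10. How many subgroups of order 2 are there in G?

5

|G| = 10 and 2 | 10, so subgroups of order 2 are possible by Lagrange.
The subgroups of order 2 are: {e, r^2s}; {e, r^3s}; {e, r^4s}; {e, rs}; … (5 in all).
So G has 5 subgroups of order 2.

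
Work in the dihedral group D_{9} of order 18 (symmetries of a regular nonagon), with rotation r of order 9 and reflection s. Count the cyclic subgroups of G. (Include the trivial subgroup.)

A cyclic subgroup of order d is generated by each of its φ(d) elements of order d, so the cyclic subgroups of order d number (#elements of order d)/φ(d).
Cyclic subgroups by order — order 1: 1; order 2: 9; order 3: 1; order 9: 1.
Total: 12.

12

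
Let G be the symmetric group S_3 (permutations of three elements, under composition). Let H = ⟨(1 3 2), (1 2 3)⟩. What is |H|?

|⟨(1 3 2)⟩| = 3 and |⟨(1 2 3)⟩| = 3, so |H| is a multiple of lcm(3, 3) = 3 and divides |G| = 6.
Closing under the operation: H = {e, (1 2 3), (1 3 2)}, so |H| = 3.

3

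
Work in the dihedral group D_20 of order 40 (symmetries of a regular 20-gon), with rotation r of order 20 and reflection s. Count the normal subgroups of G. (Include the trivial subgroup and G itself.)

9

G has 48 subgroups. Checking conjugation-invariance by order — order 1: 1/1 normal; order 2: 1/21 normal; order 4: 1/11 normal; order 5: 1/1 normal; order 8: 0/5 normal; order 10: 1/5 normal; order 20: 3/3 normal; order 40: 1/1 normal.
Total normal subgroups: 9.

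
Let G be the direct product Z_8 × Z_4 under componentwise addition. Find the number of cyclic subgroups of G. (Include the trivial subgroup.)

Each element a generates a cyclic subgroup ⟨a⟩; distinct elements may generate the same one (a cyclic group of order d has φ(d) generators).
Cyclic subgroups by order — order 1: 1; order 2: 3; order 4: 6; order 8: 4.
Total: 14.

14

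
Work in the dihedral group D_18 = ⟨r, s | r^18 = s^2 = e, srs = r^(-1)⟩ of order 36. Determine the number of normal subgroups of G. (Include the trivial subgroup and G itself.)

G has 45 subgroups. Checking conjugation-invariance by order — order 1: 1/1 normal; order 2: 1/19 normal; order 3: 1/1 normal; order 4: 0/9 normal; order 6: 1/7 normal; order 9: 1/1 normal; order 12: 0/3 normal; order 18: 3/3 normal; order 36: 1/1 normal.
Total normal subgroups: 9.

9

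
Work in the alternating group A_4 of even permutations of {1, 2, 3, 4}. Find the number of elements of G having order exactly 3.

8

The elements of order 3 are: (2 3 4), (2 4 3), (1 2 3), (1 2 4), (1 3 2), (1 3 4), (1 4 2), (1 4 3).
That's 8.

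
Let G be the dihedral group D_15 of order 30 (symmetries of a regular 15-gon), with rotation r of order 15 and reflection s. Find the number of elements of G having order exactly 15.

8

The elements of order 15 are: r, r^2, r^4, r^7, r^8, r^11, r^13, r^14.
That's 8.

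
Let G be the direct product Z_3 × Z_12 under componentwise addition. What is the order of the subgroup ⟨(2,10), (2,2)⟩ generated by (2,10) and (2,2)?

|⟨(2,10)⟩| = 6 and |⟨(2,2)⟩| = 6, so |H| is a multiple of lcm(6, 6) = 6 and divides |G| = 36.
Closing under the operation: H = {(0,0), (0,2), (0,4), (0,6), (0,8), (0,10), (1,0), (1,2), (1,4), (1,6), (1,8), (1,10), (2,0), (2,2), (2,4), (2,6), (2,8), (2,10)}, so |H| = 18.

18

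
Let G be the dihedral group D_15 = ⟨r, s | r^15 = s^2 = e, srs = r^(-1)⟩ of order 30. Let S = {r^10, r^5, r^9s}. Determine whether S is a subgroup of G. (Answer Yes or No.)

No

The identity e ∉ S, so S is not a subgroup.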